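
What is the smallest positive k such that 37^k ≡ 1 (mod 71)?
7

71 is prime, so ord(37) divides φ(71) = 70.
Divisors of 70: 1, 2, 5, 7, 10, 14, 35, 70.
Repeated squaring: 37^1 ≡ 37, 37^2 ≡ 20, 37^4 ≡ 45, 37^8 ≡ 37, 37^16 ≡ 20, 37^32 ≡ 45, 37^64 ≡ 37 (mod 71).
Test 37^d mod 71 for each divisor d in increasing order:
37^1 ≡ 37
37^2 ≡ 20
37^5 = 37^4·37^1 ≡ 32
37^7 = 37^4·37^2·37^1 ≡ 1  ← first divisor giving 1
The order is 7.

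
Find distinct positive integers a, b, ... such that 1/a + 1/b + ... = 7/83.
1/12 + 1/996

Greedy algorithm:
7/83: ceiling(83/7) = 12, use 1/12
1/996: ceiling(996/1) = 996, use 1/996
Result: 7/83 = 1/12 + 1/996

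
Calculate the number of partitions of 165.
172389800255

p(n) counts ways to write n as a sum of positive integers (order ignored).
Euler's pentagonal recurrence: p(k) = p(k-1) + p(k-2) - p(k-5) - p(k-7) + p(k-12) + p(k-15) - ... (offsets j(3j∓1)/2, signs ++--, p(0)=1, p(<0)=0).
DP table for k = 0..164: p(0)=1, p(1)=1, p(2)=2, p(3)=3, p(4)=5, p(5)=7, p(6)=11, p(7)=15, p(8)=22, p(9)=30, p(10)=42, p(11)=56, p(12)=77, p(13)=101, p(14)=135, p(15)=176, p(16)=231, p(17)=297, p(18)=385, p(19)=490, p(20)=627, p(21)=792, p(22)=1002, p(23)=1255, p(24)=1575, p(25)=1958, p(26)=2436, p(27)=3010, p(28)=3718, p(29)=4565, p(30)=5604, p(31)=6842, p(32)=8349, p(33)=10143, p(34)=12310, p(35)=14883, p(36)=17977, p(37)=21637, p(38)=26015, p(39)=31185, p(40)=37338, p(41)=44583, p(42)=53174, p(43)=63261, p(44)=75175, p(45)=89134, p(46)=105558, p(47)=124754, p(48)=147273, p(49)=173525, p(50)=204226, p(51)=239943, p(52)=281589, p(53)=329931, p(54)=386155, p(55)=451276, p(56)=526823, p(57)=614154, p(58)=715220, p(59)=831820, p(60)=966467, p(61)=1121505, p(62)=1300156, p(63)=1505499, p(64)=1741630, p(65)=2012558, p(66)=2323520, p(67)=2679689, p(68)=3087735, p(69)=3554345, p(70)=4087968, p(71)=4697205, p(72)=5392783, p(73)=6185689, p(74)=7089500, p(75)=8118264, p(76)=9289091, p(77)=10619863, p(78)=12132164, p(79)=13848650, p(80)=15796476, p(81)=18004327, p(82)=20506255, p(83)=23338469, p(84)=26543660, p(85)=30167357, p(86)=34262962, p(87)=38887673, p(88)=44108109, p(89)=49995925, p(90)=56634173, p(91)=64112359, p(92)=72533807, p(93)=82010177, p(94)=92669720, p(95)=104651419, p(96)=118114304, p(97)=133230930, p(98)=150198136, p(99)=169229875, p(100)=190569292, p(101)=214481126, p(102)=241265379, p(103)=271248950, p(104)=304801365, p(105)=342325709, p(106)=384276336, p(107)=431149389, p(108)=483502844, p(109)=541946240, p(110)=607163746, p(111)=679903203, p(112)=761002156, p(113)=851376628, p(114)=952050665, p(115)=1064144451, p(116)=1188908248, p(117)=1327710076, p(118)=1482074143, p(119)=1653668665, p(120)=1844349560, p(121)=2056148051, p(122)=2291320912, p(123)=2552338241, p(124)=2841940500, p(125)=3163127352, p(126)=3519222692, p(127)=3913864295, p(128)=4351078600, p(129)=4835271870, p(130)=5371315400, p(131)=5964539504, p(132)=6620830889, p(133)=7346629512, p(134)=8149040695, p(135)=9035836076, p(136)=10015581680, p(137)=11097645016, p(138)=12292341831, p(139)=13610949895, p(140)=15065878135, p(141)=16670689208, p(142)=18440293320, p(143)=20390982757, p(144)=22540654445, p(145)=24908858009, p(146)=27517052599, p(147)=30388671978, p(148)=33549419497, p(149)=37027355200, p(150)=40853235313, p(151)=45060624582, p(152)=49686288421, p(153)=54770336324, p(154)=60356673280, p(155)=66493182097, p(156)=73232243759, p(157)=80630964769, p(158)=88751778802, p(159)=97662728555, p(160)=107438159466, p(161)=118159068427, p(162)=129913904637, p(163)=142798995930, p(164)=156919475295.
Final step: p(165) = p(164) + p(163) - p(160) - p(158) + p(153) + p(150) - p(143) - p(139) + p(130) + p(125) - p(114) - p(108) + p(95) + p(88) - p(73) - p(65) + p(48) + p(39) - p(20) - p(10)
= 156919475295 + 142798995930 - 107438159466 - 88751778802 + 54770336324 + 40853235313 - 20390982757 - 13610949895 + 5371315400 + 3163127352 - 952050665 - 483502844 + 104651419 + 44108109 - 6185689 - 2012558 + 147273 + 31185 - 627 - 42
= 172389800255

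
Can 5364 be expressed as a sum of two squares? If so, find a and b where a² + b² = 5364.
42² + 60² (a=42, b=60)

Factorization: 5364 = 2^2 × 3^2 × 149
By Fermat: n is sum of two squares iff every prime p ≡ 3 (mod 4) appears to even power.
All primes ≡ 3 (mod 4) appear to even power.
Search a = 0, 1, 2, … for 5364 - a² a perfect square: first hit at a = 42: 5364 - 1764 = 3600 = 60².
5364 = 42² + 60² = 1764 + 3600 ✓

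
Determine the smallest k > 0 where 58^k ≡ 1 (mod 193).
192

193 is prime, so ord(58) divides φ(193) = 192.
Divisors of 192: 1, 2, 3, 4, 6, 8, 12, 16, 24, 32, 48, 64, 96, 192.
Repeated squaring: 58^1 ≡ 58, 58^2 ≡ 83, 58^4 ≡ 134, 58^8 ≡ 7, 58^16 ≡ 49, 58^32 ≡ 85, 58^64 ≡ 84, 58^128 ≡ 108 (mod 193).
Test 58^d mod 193 for each divisor d in increasing order:
58^1 ≡ 58
58^2 ≡ 83
58^3 = 58^2·58^1 ≡ 182
58^4 ≡ 134
58^6 = 58^4·58^2 ≡ 121
58^8 ≡ 7
58^12 = 58^8·58^4 ≡ 166
58^16 ≡ 49
58^24 = 58^16·58^8 ≡ 150
58^32 ≡ 85
58^48 = 58^32·58^16 ≡ 112
58^64 ≡ 84
58^96 = 58^64·58^32 ≡ 192
58^192 = 58^128·58^64 ≡ 1  ← first divisor giving 1
The order is 192.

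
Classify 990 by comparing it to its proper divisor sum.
abundant

Proper divisors of 990: sum = 1 + 2 + 3 + 5 + 6 + 9 + 10 + 11 + ... + 165 + 198 + 330 + 495 (23 divisors) = 1818
Since 1818 > 990, 990 is abundant.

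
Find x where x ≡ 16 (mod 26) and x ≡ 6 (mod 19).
120

Using Chinese Remainder Theorem:
M = 26 × 19 = 494
M1 = 19, M2 = 26
y1 = 19^(-1) mod 26 = 11
y2 = 26^(-1) mod 19 = 11
x = (16×19×11 + 6×26×11) mod 494 = 120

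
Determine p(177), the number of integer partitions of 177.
522115831195

p(n) counts ways to write n as a sum of positive integers (order ignored).
Euler's pentagonal recurrence: p(k) = p(k-1) + p(k-2) - p(k-5) - p(k-7) + p(k-12) + p(k-15) - ... (offsets j(3j∓1)/2, signs ++--, p(0)=1, p(<0)=0).
DP table for k = 0..176: p(0)=1, p(1)=1, p(2)=2, p(3)=3, p(4)=5, p(5)=7, p(6)=11, p(7)=15, p(8)=22, p(9)=30, p(10)=42, p(11)=56, p(12)=77, p(13)=101, p(14)=135, p(15)=176, p(16)=231, p(17)=297, p(18)=385, p(19)=490, p(20)=627, p(21)=792, p(22)=1002, p(23)=1255, p(24)=1575, p(25)=1958, p(26)=2436, p(27)=3010, p(28)=3718, p(29)=4565, p(30)=5604, p(31)=6842, p(32)=8349, p(33)=10143, p(34)=12310, p(35)=14883, p(36)=17977, p(37)=21637, p(38)=26015, p(39)=31185, p(40)=37338, p(41)=44583, p(42)=53174, p(43)=63261, p(44)=75175, p(45)=89134, p(46)=105558, p(47)=124754, p(48)=147273, p(49)=173525, p(50)=204226, p(51)=239943, p(52)=281589, p(53)=329931, p(54)=386155, p(55)=451276, p(56)=526823, p(57)=614154, p(58)=715220, p(59)=831820, p(60)=966467, p(61)=1121505, p(62)=1300156, p(63)=1505499, p(64)=1741630, p(65)=2012558, p(66)=2323520, p(67)=2679689, p(68)=3087735, p(69)=3554345, p(70)=4087968, p(71)=4697205, p(72)=5392783, p(73)=6185689, p(74)=7089500, p(75)=8118264, p(76)=9289091, p(77)=10619863, p(78)=12132164, p(79)=13848650, p(80)=15796476, p(81)=18004327, p(82)=20506255, p(83)=23338469, p(84)=26543660, p(85)=30167357, p(86)=34262962, p(87)=38887673, p(88)=44108109, p(89)=49995925, p(90)=56634173, p(91)=64112359, p(92)=72533807, p(93)=82010177, p(94)=92669720, p(95)=104651419, p(96)=118114304, p(97)=133230930, p(98)=150198136, p(99)=169229875, p(100)=190569292, p(101)=214481126, p(102)=241265379, p(103)=271248950, p(104)=304801365, p(105)=342325709, p(106)=384276336, p(107)=431149389, p(108)=483502844, p(109)=541946240, p(110)=607163746, p(111)=679903203, p(112)=761002156, p(113)=851376628, p(114)=952050665, p(115)=1064144451, p(116)=1188908248, p(117)=1327710076, p(118)=1482074143, p(119)=1653668665, p(120)=1844349560, p(121)=2056148051, p(122)=2291320912, p(123)=2552338241, p(124)=2841940500, p(125)=3163127352, p(126)=3519222692, p(127)=3913864295, p(128)=4351078600, p(129)=4835271870, p(130)=5371315400, p(131)=5964539504, p(132)=6620830889, p(133)=7346629512, p(134)=8149040695, p(135)=9035836076, p(136)=10015581680, p(137)=11097645016, p(138)=12292341831, p(139)=13610949895, p(140)=15065878135, p(141)=16670689208, p(142)=18440293320, p(143)=20390982757, p(144)=22540654445, p(145)=24908858009, p(146)=27517052599, p(147)=30388671978, p(148)=33549419497, p(149)=37027355200, p(150)=40853235313, p(151)=45060624582, p(152)=49686288421, p(153)=54770336324, p(154)=60356673280, p(155)=66493182097, p(156)=73232243759, p(157)=80630964769, p(158)=88751778802, p(159)=97662728555, p(160)=107438159466, p(161)=118159068427, p(162)=129913904637, p(163)=142798995930, p(164)=156919475295, p(165)=172389800255, p(166)=189334822579, p(167)=207890420102, p(168)=228204732751, p(169)=250438925115, p(170)=274768617130, p(171)=301384802048, p(172)=330495499613, p(173)=362326859895, p(174)=397125074750, p(175)=435157697830, p(176)=476715857290.
Final step: p(177) = p(176) + p(175) - p(172) - p(170) + p(165) + p(162) - p(155) - p(151) + p(142) + p(137) - p(126) - p(120) + p(107) + p(100) - p(85) - p(77) + p(60) + p(51) - p(32) - p(22) + p(1)
= 476715857290 + 435157697830 - 330495499613 - 274768617130 + 172389800255 + 129913904637 - 66493182097 - 45060624582 + 18440293320 + 11097645016 - 3519222692 - 1844349560 + 431149389 + 190569292 - 30167357 - 10619863 + 966467 + 239943 - 8349 - 1002 + 1
= 522115831195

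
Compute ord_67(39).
33

67 is prime, so ord(39) divides φ(67) = 66.
Divisors of 66: 1, 2, 3, 6, 11, 22, 33, 66.
Repeated squaring: 39^1 ≡ 39, 39^2 ≡ 47, 39^4 ≡ 65, 39^8 ≡ 4, 39^16 ≡ 16, 39^32 ≡ 55, 39^64 ≡ 10 (mod 67).
Test 39^d mod 67 for each divisor d in increasing order:
39^1 ≡ 39
39^2 ≡ 47
39^3 = 39^2·39^1 ≡ 24
39^6 = 39^4·39^2 ≡ 40
39^11 = 39^8·39^2·39^1 ≡ 29
39^22 = 39^16·39^4·39^2 ≡ 37
39^33 = 39^32·39^1 ≡ 1  ← first divisor giving 1
The order is 33.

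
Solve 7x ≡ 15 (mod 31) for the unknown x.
x ≡ 11 (mod 31)

gcd(7, 31) = 1, which divides 15, so solutions exist.
Find 7^(-1) mod 31 by the extended Euclidean algorithm:
31 = 4 × 7 + 3  ⟹  3 = (1)·31 + (-4)·7
7 = 2 × 3 + 1  ⟹  1 = (-2)·31 + (9)·7
So (9)·7 ≡ 1 (mod 31), i.e. 7^(-1) ≡ 9 (mod 31).
x ≡ 9 × 15 = 135 ≡ 11 (mod 31).
Check: 7 × 11 = 77 ≡ 15 (mod 31).
Unique solution: x ≡ 11 (mod 31)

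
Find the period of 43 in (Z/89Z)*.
88

89 is prime, so ord(43) divides φ(89) = 88.
Divisors of 88: 1, 2, 4, 8, 11, 22, 44, 88.
Repeated squaring: 43^1 ≡ 43, 43^2 ≡ 69, 43^4 ≡ 44, 43^8 ≡ 67, 43^16 ≡ 39, 43^32 ≡ 8, 43^64 ≡ 64 (mod 89).
Test 43^d mod 89 for each divisor d in increasing order:
43^1 ≡ 43
43^2 ≡ 69
43^4 ≡ 44
43^8 ≡ 67
43^11 = 43^8·43^2·43^1 ≡ 52
43^22 = 43^16·43^4·43^2 ≡ 34
43^44 = 43^32·43^8·43^4 ≡ 88
43^88 = 43^64·43^16·43^8 ≡ 1  ← first divisor giving 1
The order is 88.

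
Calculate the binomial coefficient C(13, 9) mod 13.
0

Using Lucas' theorem:
Write n=13 and k=9 in base 13:
n in base 13: [1, 0]
k in base 13: [0, 9]
C(13,9) mod 13 = ∏ C(n_i, k_i) mod 13
Digit binomials (mod 13): C(1,0) = 1; C(0,9) = 0 (k_i > n_i)
Product: 1 × 0 = 0 ≡ 0 (mod 13)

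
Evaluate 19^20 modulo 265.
121

Repeated squaring. Binary of 20 = 10100.
19^1 ≡ 19 (mod 265); 19^2 ≡ 96 (mod 265); 19^4 ≡ 206 (mod 265); 19^8 ≡ 36 (mod 265); 19^16 ≡ 236 (mod 265)
19^20 = 19^4 × 19^16 ≡ 121 (mod 265)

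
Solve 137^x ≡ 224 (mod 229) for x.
92

Baby-step giant-step with step n = ⌈√229⌉ = 16.
Baby steps 137^j mod 229 (j:value) for j=0..15: 0:1, 1:137, 2:220, 3:141, 4:81, 5:105, 6:187, 7:200, 8:149, 9:32, 10:33, 11:170, 12:161, 13:73, 14:154, 15:30.
Giant-step multiplier: 137^(-16) ≡ 137^(228-16) = 137^212 ≡ 19 (mod 229).
Giant steps γ_i = 224·19^i mod 229: γ_0=224, γ_1=134, γ_2=27, γ_3=55, γ_4=129, γ_5=161 (in table at j=12).
x = i·n + j = 5·16 + 12 = 92.
Check: 137^92 ≡ 224 (mod 229).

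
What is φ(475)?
360

475 = 5^2 × 19
φ(n) = n × ∏(1 - 1/p) for each prime p dividing n
φ(475) = 475 × (1 - 1/5) × (1 - 1/19) = 360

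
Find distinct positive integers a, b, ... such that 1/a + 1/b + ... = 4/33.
1/9 + 1/99

Greedy algorithm:
4/33: ceiling(33/4) = 9, use 1/9
1/99: ceiling(99/1) = 99, use 1/99
Result: 4/33 = 1/9 + 1/99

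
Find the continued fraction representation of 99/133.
[0; 1, 2, 1, 10, 3]

Euclidean algorithm steps:
99 = 0 × 133 + 99
133 = 1 × 99 + 34
99 = 2 × 34 + 31
34 = 1 × 31 + 3
31 = 10 × 3 + 1
3 = 3 × 1 + 0
Continued fraction: [0; 1, 2, 1, 10, 3]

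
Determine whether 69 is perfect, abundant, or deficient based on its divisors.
deficient

Proper divisors of 69: sum = 1 + 3 + 23 = 27
Since 27 < 69, 69 is deficient.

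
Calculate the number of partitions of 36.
17977

p(n) counts ways to write n as a sum of positive integers (order ignored).
Euler's pentagonal recurrence: p(k) = p(k-1) + p(k-2) - p(k-5) - p(k-7) + p(k-12) + p(k-15) - ... (offsets j(3j∓1)/2, signs ++--, p(0)=1, p(<0)=0).
DP table for k = 0..35: p(0)=1, p(1)=1, p(2)=2, p(3)=3, p(4)=5, p(5)=7, p(6)=11, p(7)=15, p(8)=22, p(9)=30, p(10)=42, p(11)=56, p(12)=77, p(13)=101, p(14)=135, p(15)=176, p(16)=231, p(17)=297, p(18)=385, p(19)=490, p(20)=627, p(21)=792, p(22)=1002, p(23)=1255, p(24)=1575, p(25)=1958, p(26)=2436, p(27)=3010, p(28)=3718, p(29)=4565, p(30)=5604, p(31)=6842, p(32)=8349, p(33)=10143, p(34)=12310, p(35)=14883.
Final step: p(36) = p(35) + p(34) - p(31) - p(29) + p(24) + p(21) - p(14) - p(10) + p(1)
= 14883 + 12310 - 6842 - 4565 + 1575 + 792 - 135 - 42 + 1
= 17977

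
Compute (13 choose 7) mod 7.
1

Using Lucas' theorem:
Write n=13 and k=7 in base 7:
n in base 7: [1, 6]
k in base 7: [1, 0]
C(13,7) mod 7 = ∏ C(n_i, k_i) mod 7
Digit binomials (mod 7): C(1,1) = 1; C(6,0) = 1
Product: 1 × 1 = 1 ≡ 1 (mod 7)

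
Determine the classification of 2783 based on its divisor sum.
deficient

Proper divisors of 2783: sum = 1 + 11 + 23 + 121 + 253 = 409
Since 409 < 2783, 2783 is deficient.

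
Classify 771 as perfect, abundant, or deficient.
deficient

Proper divisors of 771: sum = 1 + 3 + 257 = 261
Since 261 < 771, 771 is deficient.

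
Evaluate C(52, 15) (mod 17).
0

Using Lucas' theorem:
Write n=52 and k=15 in base 17:
n in base 17: [3, 1]
k in base 17: [0, 15]
C(52,15) mod 17 = ∏ C(n_i, k_i) mod 17
Digit binomials (mod 17): C(3,0) = 1; C(1,15) = 0 (k_i > n_i)
Product: 1 × 0 = 0 ≡ 0 (mod 17)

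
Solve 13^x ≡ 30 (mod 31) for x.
15

Baby-step giant-step with step n = ⌈√31⌉ = 6.
Baby steps 13^j mod 31 (j:value) for j=0..5: 0:1, 1:13, 2:14, 3:27, 4:10, 5:6.
Giant-step multiplier: 13^(-6) ≡ 13^(30-6) = 13^24 ≡ 2 (mod 31).
Giant steps γ_i = 30·2^i mod 31: γ_0=30, γ_1=29, γ_2=27 (in table at j=3).
x = i·n + j = 2·6 + 3 = 15.
Check: 13^15 ≡ 30 (mod 31).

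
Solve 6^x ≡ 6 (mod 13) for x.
1

Baby-step giant-step with step n = ⌈√13⌉ = 4.
Baby steps 6^j mod 13 (j:value) for j=0..3: 0:1, 1:6, 2:10, 3:8.
h = 6 is already in the table at j=1, so x = 1.
Check: 6^1 ≡ 6 (mod 13).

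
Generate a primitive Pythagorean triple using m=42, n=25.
(1139, 2100, 2389)

Euclid's formula: a = m² - n², b = 2mn, c = m² + n²
m = 42, n = 25
a = 42² - 25² = 1764 - 625 = 1139
b = 2 × 42 × 25 = 2100
c = 42² + 25² = 1764 + 625 = 2389
Verification: 1139² + 2100² = 1297321 + 4410000 = 5707321 = 2389² ✓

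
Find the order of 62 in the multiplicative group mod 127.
63

127 is prime, so ord(62) divides φ(127) = 126.
Divisors of 126: 1, 2, 3, 6, 7, 9, 14, 18, 21, 42, 63, 126.
Repeated squaring: 62^1 ≡ 62, 62^2 ≡ 34, 62^4 ≡ 13, 62^8 ≡ 42, 62^16 ≡ 113, 62^32 ≡ 69, 62^64 ≡ 62 (mod 127).
Test 62^d mod 127 for each divisor d in increasing order:
62^1 ≡ 62
62^2 ≡ 34
62^3 = 62^2·62^1 ≡ 76
62^6 = 62^4·62^2 ≡ 61
62^7 = 62^4·62^2·62^1 ≡ 99
62^9 = 62^8·62^1 ≡ 64
62^14 = 62^8·62^4·62^2 ≡ 22
62^18 = 62^16·62^2 ≡ 32
62^21 = 62^16·62^4·62^1 ≡ 19
62^42 = 62^32·62^8·62^2 ≡ 107
62^63 = 62^32·62^16·62^8·62^4·62^2·62^1 ≡ 1  ← first divisor giving 1
The order is 63.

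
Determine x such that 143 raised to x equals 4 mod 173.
18

Baby-step giant-step with step n = ⌈√173⌉ = 14.
Baby steps 143^j mod 173 (j:value) for j=0..13: 0:1, 1:143, 2:35, 3:161, 4:14, 5:99, 6:144, 7:5, 8:23, 9:2, 10:113, 11:70, 12:149, 13:28.
Giant-step multiplier: 143^(-14) ≡ 143^(172-14) = 143^158 ≡ 90 (mod 173).
Giant steps γ_i = 4·90^i mod 173: γ_0=4, γ_1=14 (in table at j=4).
x = i·n + j = 1·14 + 4 = 18.
Check: 143^18 ≡ 4 (mod 173).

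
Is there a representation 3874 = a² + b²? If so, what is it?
25² + 57² (a=25, b=57)

Factorization: 3874 = 2 × 13 × 149
By Fermat: n is sum of two squares iff every prime p ≡ 3 (mod 4) appears to even power.
All primes ≡ 3 (mod 4) appear to even power.
Search a = 0, 1, 2, … for 3874 - a² a perfect square: first hit at a = 25: 3874 - 625 = 3249 = 57².
3874 = 25² + 57² = 625 + 3249 ✓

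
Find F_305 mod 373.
179

Matrix identity: Q^n = [[F_(n+1), F_n], [F_n, F_(n-1)]] with Q = [[1,1],[1,0]].
n = 305 = 100110001₂. Square-and-multiply, entries mod 373:
Q^1 = [[1,1],[1,0]]
Q^2 = (Q^1)² = [[2,1],[1,1]]
Q^4 = (Q^2)² = [[5,3],[3,2]]
Q^9 = (Q^4)²·Q = [[55,34],[34,21]]
Q^19 = (Q^9)²·Q = [[51,78],[78,346]]
Q^38 = (Q^19)² = [[106,7],[7,99]]
Q^76 = (Q^38)² = [[95,316],[316,152]]
Q^152 = (Q^76)² = [[338,95],[95,243]]
Q^305 = (Q^152)²·Q = [[170,179],[179,364]]
F_305 mod 373 = Q^305[0][1] = 179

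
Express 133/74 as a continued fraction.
[1; 1, 3, 1, 14]

Euclidean algorithm steps:
133 = 1 × 74 + 59
74 = 1 × 59 + 15
59 = 3 × 15 + 14
15 = 1 × 14 + 1
14 = 14 × 1 + 0
Continued fraction: [1; 1, 3, 1, 14]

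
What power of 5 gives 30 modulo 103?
84

Baby-step giant-step with step n = ⌈√103⌉ = 11.
Baby steps 5^j mod 103 (j:value) for j=0..10: 0:1, 1:5, 2:25, 3:22, 4:7, 5:35, 6:72, 7:51, 8:49, 9:39, 10:92.
Giant-step multiplier: 5^(-11) ≡ 5^(102-11) = 5^91 ≡ 88 (mod 103).
Giant steps γ_i = 30·88^i mod 103: γ_0=30, γ_1=65, γ_2=55, γ_3=102, γ_4=15, γ_5=84, γ_6=79, γ_7=51 (in table at j=7).
x = i·n + j = 7·11 + 7 = 84.
Check: 5^84 ≡ 30 (mod 103).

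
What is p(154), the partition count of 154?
60356673280

p(n) counts ways to write n as a sum of positive integers (order ignored).
Euler's pentagonal recurrence: p(k) = p(k-1) + p(k-2) - p(k-5) - p(k-7) + p(k-12) + p(k-15) - ... (offsets j(3j∓1)/2, signs ++--, p(0)=1, p(<0)=0).
DP table for k = 0..153: p(0)=1, p(1)=1, p(2)=2, p(3)=3, p(4)=5, p(5)=7, p(6)=11, p(7)=15, p(8)=22, p(9)=30, p(10)=42, p(11)=56, p(12)=77, p(13)=101, p(14)=135, p(15)=176, p(16)=231, p(17)=297, p(18)=385, p(19)=490, p(20)=627, p(21)=792, p(22)=1002, p(23)=1255, p(24)=1575, p(25)=1958, p(26)=2436, p(27)=3010, p(28)=3718, p(29)=4565, p(30)=5604, p(31)=6842, p(32)=8349, p(33)=10143, p(34)=12310, p(35)=14883, p(36)=17977, p(37)=21637, p(38)=26015, p(39)=31185, p(40)=37338, p(41)=44583, p(42)=53174, p(43)=63261, p(44)=75175, p(45)=89134, p(46)=105558, p(47)=124754, p(48)=147273, p(49)=173525, p(50)=204226, p(51)=239943, p(52)=281589, p(53)=329931, p(54)=386155, p(55)=451276, p(56)=526823, p(57)=614154, p(58)=715220, p(59)=831820, p(60)=966467, p(61)=1121505, p(62)=1300156, p(63)=1505499, p(64)=1741630, p(65)=2012558, p(66)=2323520, p(67)=2679689, p(68)=3087735, p(69)=3554345, p(70)=4087968, p(71)=4697205, p(72)=5392783, p(73)=6185689, p(74)=7089500, p(75)=8118264, p(76)=9289091, p(77)=10619863, p(78)=12132164, p(79)=13848650, p(80)=15796476, p(81)=18004327, p(82)=20506255, p(83)=23338469, p(84)=26543660, p(85)=30167357, p(86)=34262962, p(87)=38887673, p(88)=44108109, p(89)=49995925, p(90)=56634173, p(91)=64112359, p(92)=72533807, p(93)=82010177, p(94)=92669720, p(95)=104651419, p(96)=118114304, p(97)=133230930, p(98)=150198136, p(99)=169229875, p(100)=190569292, p(101)=214481126, p(102)=241265379, p(103)=271248950, p(104)=304801365, p(105)=342325709, p(106)=384276336, p(107)=431149389, p(108)=483502844, p(109)=541946240, p(110)=607163746, p(111)=679903203, p(112)=761002156, p(113)=851376628, p(114)=952050665, p(115)=1064144451, p(116)=1188908248, p(117)=1327710076, p(118)=1482074143, p(119)=1653668665, p(120)=1844349560, p(121)=2056148051, p(122)=2291320912, p(123)=2552338241, p(124)=2841940500, p(125)=3163127352, p(126)=3519222692, p(127)=3913864295, p(128)=4351078600, p(129)=4835271870, p(130)=5371315400, p(131)=5964539504, p(132)=6620830889, p(133)=7346629512, p(134)=8149040695, p(135)=9035836076, p(136)=10015581680, p(137)=11097645016, p(138)=12292341831, p(139)=13610949895, p(140)=15065878135, p(141)=16670689208, p(142)=18440293320, p(143)=20390982757, p(144)=22540654445, p(145)=24908858009, p(146)=27517052599, p(147)=30388671978, p(148)=33549419497, p(149)=37027355200, p(150)=40853235313, p(151)=45060624582, p(152)=49686288421, p(153)=54770336324.
Final step: p(154) = p(153) + p(152) - p(149) - p(147) + p(142) + p(139) - p(132) - p(128) + p(119) + p(114) - p(103) - p(97) + p(84) + p(77) - p(62) - p(54) + p(37) + p(28) - p(9)
= 54770336324 + 49686288421 - 37027355200 - 30388671978 + 18440293320 + 13610949895 - 6620830889 - 4351078600 + 1653668665 + 952050665 - 271248950 - 133230930 + 26543660 + 10619863 - 1300156 - 386155 + 21637 + 3718 - 30
= 60356673280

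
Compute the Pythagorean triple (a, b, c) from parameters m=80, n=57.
(3151, 9120, 9649)

Euclid's formula: a = m² - n², b = 2mn, c = m² + n²
m = 80, n = 57
a = 80² - 57² = 6400 - 3249 = 3151
b = 2 × 80 × 57 = 9120
c = 80² + 57² = 6400 + 3249 = 9649
Verification: 3151² + 9120² = 9928801 + 83174400 = 93103201 = 9649² ✓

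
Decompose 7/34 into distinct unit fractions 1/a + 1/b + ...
1/5 + 1/170

Greedy algorithm:
7/34: ceiling(34/7) = 5, use 1/5
1/170: ceiling(170/1) = 170, use 1/170
Result: 7/34 = 1/5 + 1/170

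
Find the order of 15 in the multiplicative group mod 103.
51

103 is prime, so ord(15) divides φ(103) = 102.
Divisors of 102: 1, 2, 3, 6, 17, 34, 51, 102.
Repeated squaring: 15^1 ≡ 15, 15^2 ≡ 19, 15^4 ≡ 52, 15^8 ≡ 26, 15^16 ≡ 58, 15^32 ≡ 68, 15^64 ≡ 92 (mod 103).
Test 15^d mod 103 for each divisor d in increasing order:
15^1 ≡ 15
15^2 ≡ 19
15^3 = 15^2·15^1 ≡ 79
15^6 = 15^4·15^2 ≡ 61
15^17 = 15^16·15^1 ≡ 46
15^34 = 15^32·15^2 ≡ 56
15^51 = 15^32·15^16·15^2·15^1 ≡ 1  ← first divisor giving 1
The order is 51.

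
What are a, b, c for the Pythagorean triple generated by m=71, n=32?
(4017, 4544, 6065)

Euclid's formula: a = m² - n², b = 2mn, c = m² + n²
m = 71, n = 32
a = 71² - 32² = 5041 - 1024 = 4017
b = 2 × 71 × 32 = 4544
c = 71² + 32² = 5041 + 1024 = 6065
Verification: 4017² + 4544² = 16136289 + 20647936 = 36784225 = 6065² ✓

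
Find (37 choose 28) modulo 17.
0

Using Lucas' theorem:
Write n=37 and k=28 in base 17:
n in base 17: [2, 3]
k in base 17: [1, 11]
C(37,28) mod 17 = ∏ C(n_i, k_i) mod 17
Digit binomials (mod 17): C(2,1) = 2; C(3,11) = 0 (k_i > n_i)
Product: 2 × 0 = 0 ≡ 0 (mod 17)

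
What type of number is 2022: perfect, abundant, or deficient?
abundant

Proper divisors of 2022: sum = 1 + 2 + 3 + 6 + 337 + 674 + 1011 = 2034
Since 2034 > 2022, 2022 is abundant.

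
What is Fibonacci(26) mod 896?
433

Matrix identity: Q^n = [[F_(n+1), F_n], [F_n, F_(n-1)]] with Q = [[1,1],[1,0]].
n = 26 = 11010₂. Square-and-multiply, entries mod 896:
Q^1 = [[1,1],[1,0]]
Q^3 = (Q^1)²·Q = [[3,2],[2,1]]
Q^6 = (Q^3)² = [[13,8],[8,5]]
Q^13 = (Q^6)²·Q = [[377,233],[233,144]]
Q^26 = (Q^13)² = [[194,433],[433,657]]
F_26 mod 896 = Q^26[0][1] = 433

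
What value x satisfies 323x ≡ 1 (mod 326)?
217

gcd(323, 326) = 1, so the inverse exists.
Extended Euclidean algorithm on (326, 323):
326 = 1 × 323 + 3  ⟹  3 = (1)·326 + (-1)·323
323 = 107 × 3 + 2  ⟹  2 = (-107)·326 + (108)·323
3 = 1 × 2 + 1  ⟹  1 = (108)·326 + (-109)·323
So (-109)·323 ≡ 1 (mod 326), i.e. 323^(-1) ≡ -109 ≡ 217 (mod 326).
Check: 323 × 217 = 70091 ≡ 1 (mod 326)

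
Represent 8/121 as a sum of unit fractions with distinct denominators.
1/16 + 1/277 + 1/178758 + 1/47931455088

Greedy algorithm:
8/121: ceiling(121/8) = 16, use 1/16
7/1936: ceiling(1936/7) = 277, use 1/277
3/536272: ceiling(536272/3) = 178758, use 1/178758
1/47931455088: ceiling(47931455088/1) = 47931455088, use 1/47931455088
Result: 8/121 = 1/16 + 1/277 + 1/178758 + 1/47931455088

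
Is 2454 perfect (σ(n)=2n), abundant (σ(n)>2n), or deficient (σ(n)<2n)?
abundant

Proper divisors of 2454: sum = 1 + 2 + 3 + 6 + 409 + 818 + 1227 = 2466
Since 2466 > 2454, 2454 is abundant.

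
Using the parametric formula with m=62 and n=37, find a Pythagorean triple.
(2475, 4588, 5213)

Euclid's formula: a = m² - n², b = 2mn, c = m² + n²
m = 62, n = 37
a = 62² - 37² = 3844 - 1369 = 2475
b = 2 × 62 × 37 = 4588
c = 62² + 37² = 3844 + 1369 = 5213
Verification: 2475² + 4588² = 6125625 + 21049744 = 27175369 = 5213² ✓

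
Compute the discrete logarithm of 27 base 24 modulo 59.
28

Baby-step giant-step with step n = ⌈√59⌉ = 8.
Baby steps 24^j mod 59 (j:value) for j=0..7: 0:1, 1:24, 2:45, 3:18, 4:19, 5:43, 6:29, 7:47.
Giant-step multiplier: 24^(-8) ≡ 24^(58-8) = 24^50 ≡ 17 (mod 59).
Giant steps γ_i = 27·17^i mod 59: γ_0=27, γ_1=46, γ_2=15, γ_3=19 (in table at j=4).
x = i·n + j = 3·8 + 4 = 28.
Check: 24^28 ≡ 27 (mod 59).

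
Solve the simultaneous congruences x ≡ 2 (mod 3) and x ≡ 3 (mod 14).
17

Using Chinese Remainder Theorem:
M = 3 × 14 = 42
M1 = 14, M2 = 3
y1 = 14^(-1) mod 3 = 2
y2 = 3^(-1) mod 14 = 5
x = (2×14×2 + 3×3×5) mod 42 = 17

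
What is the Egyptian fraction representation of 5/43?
1/9 + 1/194 + 1/75078

Greedy algorithm:
5/43: ceiling(43/5) = 9, use 1/9
2/387: ceiling(387/2) = 194, use 1/194
1/75078: ceiling(75078/1) = 75078, use 1/75078
Result: 5/43 = 1/9 + 1/194 + 1/75078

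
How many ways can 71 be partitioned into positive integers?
4697205

p(n) counts ways to write n as a sum of positive integers (order ignored).
Euler's pentagonal recurrence: p(k) = p(k-1) + p(k-2) - p(k-5) - p(k-7) + p(k-12) + p(k-15) - ... (offsets j(3j∓1)/2, signs ++--, p(0)=1, p(<0)=0).
DP table for k = 0..70: p(0)=1, p(1)=1, p(2)=2, p(3)=3, p(4)=5, p(5)=7, p(6)=11, p(7)=15, p(8)=22, p(9)=30, p(10)=42, p(11)=56, p(12)=77, p(13)=101, p(14)=135, p(15)=176, p(16)=231, p(17)=297, p(18)=385, p(19)=490, p(20)=627, p(21)=792, p(22)=1002, p(23)=1255, p(24)=1575, p(25)=1958, p(26)=2436, p(27)=3010, p(28)=3718, p(29)=4565, p(30)=5604, p(31)=6842, p(32)=8349, p(33)=10143, p(34)=12310, p(35)=14883, p(36)=17977, p(37)=21637, p(38)=26015, p(39)=31185, p(40)=37338, p(41)=44583, p(42)=53174, p(43)=63261, p(44)=75175, p(45)=89134, p(46)=105558, p(47)=124754, p(48)=147273, p(49)=173525, p(50)=204226, p(51)=239943, p(52)=281589, p(53)=329931, p(54)=386155, p(55)=451276, p(56)=526823, p(57)=614154, p(58)=715220, p(59)=831820, p(60)=966467, p(61)=1121505, p(62)=1300156, p(63)=1505499, p(64)=1741630, p(65)=2012558, p(66)=2323520, p(67)=2679689, p(68)=3087735, p(69)=3554345, p(70)=4087968.
Final step: p(71) = p(70) + p(69) - p(66) - p(64) + p(59) + p(56) - p(49) - p(45) + p(36) + p(31) - p(20) - p(14) + p(1)
= 4087968 + 3554345 - 2323520 - 1741630 + 831820 + 526823 - 173525 - 89134 + 17977 + 6842 - 627 - 135 + 1
= 4697205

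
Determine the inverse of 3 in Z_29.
10

gcd(3, 29) = 1, so the inverse exists.
Extended Euclidean algorithm on (29, 3):
29 = 9 × 3 + 2  ⟹  2 = (1)·29 + (-9)·3
3 = 1 × 2 + 1  ⟹  1 = (-1)·29 + (10)·3
So (10)·3 ≡ 1 (mod 29), i.e. 3^(-1) ≡ 10 (mod 29).
Check: 3 × 10 = 30 ≡ 1 (mod 29)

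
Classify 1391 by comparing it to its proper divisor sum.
deficient

Proper divisors of 1391: sum = 1 + 13 + 107 = 121
Since 121 < 1391, 1391 is deficient.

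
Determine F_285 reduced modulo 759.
71

Matrix identity: Q^n = [[F_(n+1), F_n], [F_n, F_(n-1)]] with Q = [[1,1],[1,0]].
n = 285 = 100011101₂. Square-and-multiply, entries mod 759:
Q^1 = [[1,1],[1,0]]
Q^2 = (Q^1)² = [[2,1],[1,1]]
Q^4 = (Q^2)² = [[5,3],[3,2]]
Q^8 = (Q^4)² = [[34,21],[21,13]]
Q^17 = (Q^8)²·Q = [[307,79],[79,228]]
Q^35 = (Q^17)²·Q = [[63,302],[302,520]]
Q^71 = (Q^35)²·Q = [[276,298],[298,737]]
Q^142 = (Q^71)² = [[277,551],[551,485]]
Q^285 = (Q^142)²·Q = [[206,71],[71,135]]
F_285 mod 759 = Q^285[0][1] = 71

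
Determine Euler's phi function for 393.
260

393 = 3 × 131
φ(n) = n × ∏(1 - 1/p) for each prime p dividing n
φ(393) = 393 × (1 - 1/3) × (1 - 1/131) = 260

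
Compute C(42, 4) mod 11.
5

Using Lucas' theorem:
Write n=42 and k=4 in base 11:
n in base 11: [3, 9]
k in base 11: [0, 4]
C(42,4) mod 11 = ∏ C(n_i, k_i) mod 11
Digit binomials (mod 11): C(3,0) = 1; C(9,4) = 126 ≡ 5
Product: 1 × 5 = 5 ≡ 5 (mod 11)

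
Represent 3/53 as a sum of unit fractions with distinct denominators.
1/18 + 1/954

Greedy algorithm:
3/53: ceiling(53/3) = 18, use 1/18
1/954: ceiling(954/1) = 954, use 1/954
Result: 3/53 = 1/18 + 1/954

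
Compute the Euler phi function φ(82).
40

82 = 2 × 41
φ(n) = n × ∏(1 - 1/p) for each prime p dividing n
φ(82) = 82 × (1 - 1/2) × (1 - 1/41) = 40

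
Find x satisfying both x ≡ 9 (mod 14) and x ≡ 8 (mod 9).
107

Using Chinese Remainder Theorem:
M = 14 × 9 = 126
M1 = 9, M2 = 14
y1 = 9^(-1) mod 14 = 11
y2 = 14^(-1) mod 9 = 2
x = (9×9×11 + 8×14×2) mod 126 = 107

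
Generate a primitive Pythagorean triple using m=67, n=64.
(393, 8576, 8585)

Euclid's formula: a = m² - n², b = 2mn, c = m² + n²
m = 67, n = 64
a = 67² - 64² = 4489 - 4096 = 393
b = 2 × 67 × 64 = 8576
c = 67² + 64² = 4489 + 4096 = 8585
Verification: 393² + 8576² = 154449 + 73547776 = 73702225 = 8585² ✓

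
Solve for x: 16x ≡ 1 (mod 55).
31

gcd(16, 55) = 1, so the inverse exists.
Extended Euclidean algorithm on (55, 16):
55 = 3 × 16 + 7  ⟹  7 = (1)·55 + (-3)·16
16 = 2 × 7 + 2  ⟹  2 = (-2)·55 + (7)·16
7 = 3 × 2 + 1  ⟹  1 = (7)·55 + (-24)·16
So (-24)·16 ≡ 1 (mod 55), i.e. 16^(-1) ≡ -24 ≡ 31 (mod 55).
Check: 16 × 31 = 496 ≡ 1 (mod 55)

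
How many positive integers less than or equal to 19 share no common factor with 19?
18

19 = 19
φ(n) = n × ∏(1 - 1/p) for each prime p dividing n
φ(19) = 19 × (1 - 1/19) = 18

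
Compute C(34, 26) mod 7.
3

Using Lucas' theorem:
Write n=34 and k=26 in base 7:
n in base 7: [4, 6]
k in base 7: [3, 5]
C(34,26) mod 7 = ∏ C(n_i, k_i) mod 7
Digit binomials (mod 7): C(4,3) = 4; C(6,5) = 6
Product: 4 × 6 = 24 ≡ 3 (mod 7)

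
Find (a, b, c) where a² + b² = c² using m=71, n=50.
(2541, 7100, 7541)

Euclid's formula: a = m² - n², b = 2mn, c = m² + n²
m = 71, n = 50
a = 71² - 50² = 5041 - 2500 = 2541
b = 2 × 71 × 50 = 7100
c = 71² + 50² = 5041 + 2500 = 7541
Verification: 2541² + 7100² = 6456681 + 50410000 = 56866681 = 7541² ✓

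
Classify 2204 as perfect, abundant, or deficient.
deficient

Proper divisors of 2204: sum = 1 + 2 + 4 + 19 + 29 + 38 + 58 + 76 + 116 + 551 + 1102 = 1996
Since 1996 < 2204, 2204 is deficient.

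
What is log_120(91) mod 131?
74

Baby-step giant-step with step n = ⌈√131⌉ = 12.
Baby steps 120^j mod 131 (j:value) for j=0..11: 0:1, 1:120, 2:121, 3:110, 4:100, 5:79, 6:48, 7:127, 8:44, 9:40, 10:84, 11:124.
Giant-step multiplier: 120^(-12) ≡ 120^(130-12) = 120^118 ≡ 114 (mod 131).
Giant steps γ_i = 91·114^i mod 131: γ_0=91, γ_1=25, γ_2=99, γ_3=20, γ_4=53, γ_5=16, γ_6=121 (in table at j=2).
x = i·n + j = 6·12 + 2 = 74.
Check: 120^74 ≡ 91 (mod 131).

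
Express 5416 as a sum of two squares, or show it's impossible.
50² + 54² (a=50, b=54)

Factorization: 5416 = 2^3 × 677
By Fermat: n is sum of two squares iff every prime p ≡ 3 (mod 4) appears to even power.
All primes ≡ 3 (mod 4) appear to even power.
Search a = 0, 1, 2, … for 5416 - a² a perfect square: first hit at a = 50: 5416 - 2500 = 2916 = 54².
5416 = 50² + 54² = 2500 + 2916 ✓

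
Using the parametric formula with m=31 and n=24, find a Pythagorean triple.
(385, 1488, 1537)

Euclid's formula: a = m² - n², b = 2mn, c = m² + n²
m = 31, n = 24
a = 31² - 24² = 961 - 576 = 385
b = 2 × 31 × 24 = 1488
c = 31² + 24² = 961 + 576 = 1537
Verification: 385² + 1488² = 148225 + 2214144 = 2362369 = 1537² ✓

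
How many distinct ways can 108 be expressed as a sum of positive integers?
483502844

p(n) counts ways to write n as a sum of positive integers (order ignored).
Euler's pentagonal recurrence: p(k) = p(k-1) + p(k-2) - p(k-5) - p(k-7) + p(k-12) + p(k-15) - ... (offsets j(3j∓1)/2, signs ++--, p(0)=1, p(<0)=0).
DP table for k = 0..107: p(0)=1, p(1)=1, p(2)=2, p(3)=3, p(4)=5, p(5)=7, p(6)=11, p(7)=15, p(8)=22, p(9)=30, p(10)=42, p(11)=56, p(12)=77, p(13)=101, p(14)=135, p(15)=176, p(16)=231, p(17)=297, p(18)=385, p(19)=490, p(20)=627, p(21)=792, p(22)=1002, p(23)=1255, p(24)=1575, p(25)=1958, p(26)=2436, p(27)=3010, p(28)=3718, p(29)=4565, p(30)=5604, p(31)=6842, p(32)=8349, p(33)=10143, p(34)=12310, p(35)=14883, p(36)=17977, p(37)=21637, p(38)=26015, p(39)=31185, p(40)=37338, p(41)=44583, p(42)=53174, p(43)=63261, p(44)=75175, p(45)=89134, p(46)=105558, p(47)=124754, p(48)=147273, p(49)=173525, p(50)=204226, p(51)=239943, p(52)=281589, p(53)=329931, p(54)=386155, p(55)=451276, p(56)=526823, p(57)=614154, p(58)=715220, p(59)=831820, p(60)=966467, p(61)=1121505, p(62)=1300156, p(63)=1505499, p(64)=1741630, p(65)=2012558, p(66)=2323520, p(67)=2679689, p(68)=3087735, p(69)=3554345, p(70)=4087968, p(71)=4697205, p(72)=5392783, p(73)=6185689, p(74)=7089500, p(75)=8118264, p(76)=9289091, p(77)=10619863, p(78)=12132164, p(79)=13848650, p(80)=15796476, p(81)=18004327, p(82)=20506255, p(83)=23338469, p(84)=26543660, p(85)=30167357, p(86)=34262962, p(87)=38887673, p(88)=44108109, p(89)=49995925, p(90)=56634173, p(91)=64112359, p(92)=72533807, p(93)=82010177, p(94)=92669720, p(95)=104651419, p(96)=118114304, p(97)=133230930, p(98)=150198136, p(99)=169229875, p(100)=190569292, p(101)=214481126, p(102)=241265379, p(103)=271248950, p(104)=304801365, p(105)=342325709, p(106)=384276336, p(107)=431149389.
Final step: p(108) = p(107) + p(106) - p(103) - p(101) + p(96) + p(93) - p(86) - p(82) + p(73) + p(68) - p(57) - p(51) + p(38) + p(31) - p(16) - p(8)
= 431149389 + 384276336 - 271248950 - 214481126 + 118114304 + 82010177 - 34262962 - 20506255 + 6185689 + 3087735 - 614154 - 239943 + 26015 + 6842 - 231 - 22
= 483502844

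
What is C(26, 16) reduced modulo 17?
0

Using Lucas' theorem:
Write n=26 and k=16 in base 17:
n in base 17: [1, 9]
k in base 17: [0, 16]
C(26,16) mod 17 = ∏ C(n_i, k_i) mod 17
Digit binomials (mod 17): C(1,0) = 1; C(9,16) = 0 (k_i > n_i)
Product: 1 × 0 = 0 ≡ 0 (mod 17)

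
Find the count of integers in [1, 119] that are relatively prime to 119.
96

119 = 7 × 17
φ(n) = n × ∏(1 - 1/p) for each prime p dividing n
φ(119) = 119 × (1 - 1/7) × (1 - 1/17) = 96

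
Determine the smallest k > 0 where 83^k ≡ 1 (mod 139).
69

139 is prime, so ord(83) divides φ(139) = 138.
Divisors of 138: 1, 2, 3, 6, 23, 46, 69, 138.
Repeated squaring: 83^1 ≡ 83, 83^2 ≡ 78, 83^4 ≡ 107, 83^8 ≡ 51, 83^16 ≡ 99, 83^32 ≡ 71, 83^64 ≡ 37, 83^128 ≡ 118 (mod 139).
Test 83^d mod 139 for each divisor d in increasing order:
83^1 ≡ 83
83^2 ≡ 78
83^3 = 83^2·83^1 ≡ 80
83^6 = 83^4·83^2 ≡ 6
83^23 = 83^16·83^4·83^2·83^1 ≡ 96
83^46 = 83^32·83^8·83^4·83^2 ≡ 42
83^69 = 83^64·83^4·83^1 ≡ 1  ← first divisor giving 1
The order is 69.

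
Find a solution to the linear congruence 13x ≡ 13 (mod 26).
x ≡ 1 (mod 2)

gcd(13, 26) = 13, which divides 13, so solutions exist.
Divide through by 13: x ≡ 1 (mod 2).
The coefficient of x is now 1, so x ≡ 1 (mod 2).
Check: 13 × 1 = 13 ≡ 13 (mod 26).
x ≡ 1 (mod 2), giving 13 solutions mod 26.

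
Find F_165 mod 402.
272

Matrix identity: Q^n = [[F_(n+1), F_n], [F_n, F_(n-1)]] with Q = [[1,1],[1,0]].
n = 165 = 10100101₂. Square-and-multiply, entries mod 402:
Q^1 = [[1,1],[1,0]]
Q^2 = (Q^1)² = [[2,1],[1,1]]
Q^5 = (Q^2)²·Q = [[8,5],[5,3]]
Q^10 = (Q^5)² = [[89,55],[55,34]]
Q^20 = (Q^10)² = [[92,333],[333,161]]
Q^41 = (Q^20)²·Q = [[190,361],[361,231]]
Q^82 = (Q^41)² = [[395,25],[25,370]]
Q^165 = (Q^82)²·Q = [[101,272],[272,231]]
F_165 mod 402 = Q^165[0][1] = 272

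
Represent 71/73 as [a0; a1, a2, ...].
[0; 1, 35, 2]

Euclidean algorithm steps:
71 = 0 × 73 + 71
73 = 1 × 71 + 2
71 = 35 × 2 + 1
2 = 2 × 1 + 0
Continued fraction: [0; 1, 35, 2]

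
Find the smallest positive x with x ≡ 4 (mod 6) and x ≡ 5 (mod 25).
130

Using Chinese Remainder Theorem:
M = 6 × 25 = 150
M1 = 25, M2 = 6
y1 = 25^(-1) mod 6 = 1
y2 = 6^(-1) mod 25 = 21
x = (4×25×1 + 5×6×21) mod 150 = 130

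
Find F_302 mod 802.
801

Matrix identity: Q^n = [[F_(n+1), F_n], [F_n, F_(n-1)]] with Q = [[1,1],[1,0]].
n = 302 = 100101110₂. Square-and-multiply, entries mod 802:
Q^1 = [[1,1],[1,0]]
Q^2 = (Q^1)² = [[2,1],[1,1]]
Q^4 = (Q^2)² = [[5,3],[3,2]]
Q^9 = (Q^4)²·Q = [[55,34],[34,21]]
Q^18 = (Q^9)² = [[171,178],[178,795]]
Q^37 = (Q^18)²·Q = [[293,775],[775,320]]
Q^75 = (Q^37)²·Q = [[253,764],[764,291]]
Q^151 = (Q^75)²·Q = [[671,491],[491,180]]
Q^302 = (Q^151)² = [[800,801],[801,801]]
F_302 mod 802 = Q^302[0][1] = 801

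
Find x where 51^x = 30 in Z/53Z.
39

Baby-step giant-step with step n = ⌈√53⌉ = 8.
Baby steps 51^j mod 53 (j:value) for j=0..7: 0:1, 1:51, 2:4, 3:45, 4:16, 5:21, 6:11, 7:31.
Giant-step multiplier: 51^(-8) ≡ 51^(52-8) = 51^44 ≡ 47 (mod 53).
Giant steps γ_i = 30·47^i mod 53: γ_0=30, γ_1=32, γ_2=20, γ_3=39, γ_4=31 (in table at j=7).
x = i·n + j = 4·8 + 7 = 39.
Check: 51^39 ≡ 30 (mod 53).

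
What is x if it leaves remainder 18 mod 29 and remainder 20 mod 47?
772

Using Chinese Remainder Theorem:
M = 29 × 47 = 1363
M1 = 47, M2 = 29
y1 = 47^(-1) mod 29 = 21
y2 = 29^(-1) mod 47 = 13
x = (18×47×21 + 20×29×13) mod 1363 = 772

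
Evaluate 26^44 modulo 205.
31

Repeated squaring. Binary of 44 = 101100.
26^1 ≡ 26 (mod 205); 26^2 ≡ 61 (mod 205); 26^4 ≡ 31 (mod 205); 26^8 ≡ 141 (mod 205); 26^16 ≡ 201 (mod 205); 26^32 ≡ 16 (mod 205)
26^44 = 26^4 × 26^8 × 26^32 ≡ 31 (mod 205)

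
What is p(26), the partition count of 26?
2436

p(n) counts ways to write n as a sum of positive integers (order ignored).
Euler's pentagonal recurrence: p(k) = p(k-1) + p(k-2) - p(k-5) - p(k-7) + p(k-12) + p(k-15) - ... (offsets j(3j∓1)/2, signs ++--, p(0)=1, p(<0)=0).
DP table for k = 0..25: p(0)=1, p(1)=1, p(2)=2, p(3)=3, p(4)=5, p(5)=7, p(6)=11, p(7)=15, p(8)=22, p(9)=30, p(10)=42, p(11)=56, p(12)=77, p(13)=101, p(14)=135, p(15)=176, p(16)=231, p(17)=297, p(18)=385, p(19)=490, p(20)=627, p(21)=792, p(22)=1002, p(23)=1255, p(24)=1575, p(25)=1958.
Final step: p(26) = p(25) + p(24) - p(21) - p(19) + p(14) + p(11) - p(4) - p(0)
= 1958 + 1575 - 792 - 490 + 135 + 56 - 5 - 1
= 2436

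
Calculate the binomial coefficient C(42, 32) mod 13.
0

Using Lucas' theorem:
Write n=42 and k=32 in base 13:
n in base 13: [3, 3]
k in base 13: [2, 6]
C(42,32) mod 13 = ∏ C(n_i, k_i) mod 13
Digit binomials (mod 13): C(3,2) = 3; C(3,6) = 0 (k_i > n_i)
Product: 3 × 0 = 0 ≡ 0 (mod 13)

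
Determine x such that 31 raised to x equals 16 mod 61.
56

Baby-step giant-step with step n = ⌈√61⌉ = 8.
Baby steps 31^j mod 61 (j:value) for j=0..7: 0:1, 1:31, 2:46, 3:23, 4:42, 5:21, 6:41, 7:51.
Giant-step multiplier: 31^(-8) ≡ 31^(60-8) = 31^52 ≡ 12 (mod 61).
Giant steps γ_i = 16·12^i mod 61: γ_0=16, γ_1=9, γ_2=47, γ_3=15, γ_4=58, γ_5=25, γ_6=56, γ_7=1 (in table at j=0).
x = i·n + j = 7·8 + 0 = 56.
Check: 31^56 ≡ 16 (mod 61).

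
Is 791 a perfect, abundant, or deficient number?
deficient

Proper divisors of 791: sum = 1 + 7 + 113 = 121
Since 121 < 791, 791 is deficient.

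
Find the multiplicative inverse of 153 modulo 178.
121

gcd(153, 178) = 1, so the inverse exists.
Extended Euclidean algorithm on (178, 153):
178 = 1 × 153 + 25  ⟹  25 = (1)·178 + (-1)·153
153 = 6 × 25 + 3  ⟹  3 = (-6)·178 + (7)·153
25 = 8 × 3 + 1  ⟹  1 = (49)·178 + (-57)·153
So (-57)·153 ≡ 1 (mod 178), i.e. 153^(-1) ≡ -57 ≡ 121 (mod 178).
Check: 153 × 121 = 18513 ≡ 1 (mod 178)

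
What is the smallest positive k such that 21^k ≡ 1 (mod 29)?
28

29 is prime, so ord(21) divides φ(29) = 28.
Divisors of 28: 1, 2, 4, 7, 14, 28.
Repeated squaring: 21^1 ≡ 21, 21^2 ≡ 6, 21^4 ≡ 7, 21^8 ≡ 20, 21^16 ≡ 23 (mod 29).
Test 21^d mod 29 for each divisor d in increasing order:
21^1 ≡ 21
21^2 ≡ 6
21^4 ≡ 7
21^7 = 21^4·21^2·21^1 ≡ 12
21^14 = 21^8·21^4·21^2 ≡ 28
21^28 = 21^16·21^8·21^4 ≡ 1  ← first divisor giving 1
The order is 28.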